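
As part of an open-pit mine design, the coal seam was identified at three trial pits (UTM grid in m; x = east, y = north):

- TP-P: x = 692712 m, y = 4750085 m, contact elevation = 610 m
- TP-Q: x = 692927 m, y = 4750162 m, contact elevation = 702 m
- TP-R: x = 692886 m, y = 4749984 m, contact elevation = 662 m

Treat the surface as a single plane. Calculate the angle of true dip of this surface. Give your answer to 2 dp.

21.94°

Let the plane be z = a·x + b·y + c.
TP-Q−TP-P: 215a + 77b = 92;  TP-R−TP-P: 174a − 101b = 52.
Solving gives a = 0.37866, b = 0.13750.
Gradient magnitude |∇z| = √(a² + b²) = √(0.14339 + 0.01891) = 0.40285.
True dip = arctan(0.40285) = 21.94°, dipping toward WSW (azimuth ≈ 250°).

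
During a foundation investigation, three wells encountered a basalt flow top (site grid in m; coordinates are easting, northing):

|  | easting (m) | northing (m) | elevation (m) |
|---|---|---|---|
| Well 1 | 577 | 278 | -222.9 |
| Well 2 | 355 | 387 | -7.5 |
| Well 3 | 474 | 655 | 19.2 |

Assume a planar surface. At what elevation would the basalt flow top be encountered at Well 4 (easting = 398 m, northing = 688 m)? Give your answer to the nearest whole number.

91 m

Let the plane be z = a·easting + b·northing + c.
Well 2−Well 1: −222a + 109b = 215.4;  Well 3−Well 1: −103a + 377b = 242.1.
Solving gives a = −0.75644, b = 0.43551.
Then c = -222.9 − a·577 − b·278 = 92.49.
At (398, 688): z = −301.1 + 299.6 + 92.49 = 91.1 m.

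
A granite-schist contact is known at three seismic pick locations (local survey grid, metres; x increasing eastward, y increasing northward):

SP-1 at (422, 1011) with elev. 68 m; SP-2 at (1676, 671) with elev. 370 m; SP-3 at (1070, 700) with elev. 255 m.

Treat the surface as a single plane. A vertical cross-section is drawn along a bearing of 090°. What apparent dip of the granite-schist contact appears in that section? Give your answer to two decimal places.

10.14°

Let the plane be z = a·x + b·y + c.
SP-2−SP-1: 1254a − 340b = 302;  SP-3−SP-1: 648a − 311b = 187.
Solving gives a = 0.17883, b = −0.22869.
Unit vector along 090° is (sin 90°, cos 90°) = (1.0000, 0.0000).
Slope in that direction = a·(1.0000) + b·(0.0000) = 0.17883.
Apparent dip = arctan|0.17883| = 10.14° (true dip is 16.2°, so apparent ≤ true as expected).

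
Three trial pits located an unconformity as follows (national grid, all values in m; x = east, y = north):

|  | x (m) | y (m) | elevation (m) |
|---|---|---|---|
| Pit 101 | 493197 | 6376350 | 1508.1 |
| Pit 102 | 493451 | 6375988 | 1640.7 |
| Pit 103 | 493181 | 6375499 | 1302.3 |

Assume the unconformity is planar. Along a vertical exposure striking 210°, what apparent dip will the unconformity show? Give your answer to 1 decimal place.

31.7°

Two edge vectors: Pit 101→Pit 102 = (254, -362, 132.6), Pit 101→Pit 103 = (-16, -851, -205.8).
Normal n = (Pit 101→Pit 102) × (Pit 101→Pit 103) = (187342.2, 50151.6, -221946).
So ∂z/∂x = −n_x/n_z = 0.84409 and ∂z/∂y = −n_y/n_z = 0.22596.
Unit vector along 210° is (sin 210°, cos 210°) = (-0.5000, -0.8660).
Slope in that direction = a·(-0.5000) + b·(-0.8660) = −0.61773.
Apparent dip = arctan|0.61773| = 31.7° (true dip is 41.1°, so apparent ≤ true as expected).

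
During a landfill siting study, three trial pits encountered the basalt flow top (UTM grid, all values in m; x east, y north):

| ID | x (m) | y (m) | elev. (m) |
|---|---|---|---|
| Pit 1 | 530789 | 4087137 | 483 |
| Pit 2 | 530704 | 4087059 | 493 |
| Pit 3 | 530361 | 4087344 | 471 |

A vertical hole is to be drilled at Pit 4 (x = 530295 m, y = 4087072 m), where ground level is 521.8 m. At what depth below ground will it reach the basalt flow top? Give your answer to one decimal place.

Let the plane be z = a·x + b·y + c.
Pit 2−Pit 1: −85a − 78b = 10;  Pit 3−Pit 1: −428a + 207b = −12.
Solving gives a = −0.022244454, b = −0.103964377.
Then c = 483 − a·530789 − b·4087137 = 437206.77.
At (530295, 4087072): z_contact = −11796.12 − 424909.90 + 437206.77 = 500.75 m.
Depth below ground = 521.8 − 500.75 = 21.1 m.

21.1 m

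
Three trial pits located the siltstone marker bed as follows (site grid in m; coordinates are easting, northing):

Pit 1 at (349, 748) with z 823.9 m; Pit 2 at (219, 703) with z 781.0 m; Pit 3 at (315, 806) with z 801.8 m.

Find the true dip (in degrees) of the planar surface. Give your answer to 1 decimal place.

Two edge vectors: Pit 1→Pit 2 = (-130, -45, -42.9), Pit 1→Pit 3 = (-34, 58, -22.1).
Normal n = (Pit 1→Pit 2) × (Pit 1→Pit 3) = (3482.7, -1414.4, -9070).
So ∂z/∂easting = −n_x/n_z = 0.38398 and ∂z/∂northing = −n_y/n_z = −0.15594.
Gradient magnitude |∇z| = √(a² + b²) = √(0.14744 + 0.02432) = 0.41444.
True dip = arctan(0.41444) = 22.5°, dipping toward WNW (azimuth ≈ 292°).

22.5°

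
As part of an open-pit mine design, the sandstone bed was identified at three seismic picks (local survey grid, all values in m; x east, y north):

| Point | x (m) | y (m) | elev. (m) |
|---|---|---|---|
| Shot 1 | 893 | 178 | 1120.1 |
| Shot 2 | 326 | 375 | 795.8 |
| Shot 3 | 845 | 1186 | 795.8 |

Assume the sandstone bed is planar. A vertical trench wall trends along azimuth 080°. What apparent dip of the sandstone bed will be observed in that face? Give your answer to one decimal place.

Two edge vectors: Shot 1→Shot 2 = (-567, 197, -324.3), Shot 1→Shot 3 = (-48, 1008, -324.3).
Normal n = (Shot 1→Shot 2) × (Shot 1→Shot 3) = (263007.3, -168311.7, -562080).
So ∂z/∂x = −n_x/n_z = 0.46792 and ∂z/∂y = −n_y/n_z = −0.29944.
Unit vector along 080° is (sin 80°, cos 80°) = (0.9848, 0.1736).
Slope in that direction = a·(0.9848) + b·(0.1736) = 0.40881.
Apparent dip = arctan|0.40881| = 22.2° (true dip is 29.1°, so apparent ≤ true as expected).

22.2°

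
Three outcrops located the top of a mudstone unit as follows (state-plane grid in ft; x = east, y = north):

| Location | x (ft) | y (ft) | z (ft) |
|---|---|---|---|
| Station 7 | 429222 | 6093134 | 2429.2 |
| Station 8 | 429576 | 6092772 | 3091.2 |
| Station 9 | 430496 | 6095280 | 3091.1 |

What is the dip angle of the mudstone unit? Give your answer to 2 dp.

55.38°

Two edge vectors: Station 7→Station 8 = (354, -362, 662), Station 7→Station 9 = (1274, 2146, 661.9).
Normal n = (Station 7→Station 8) × (Station 7→Station 9) = (-1660259.8, 609075.4, 1220872).
So ∂z/∂x = −n_x/n_z = 1.35990 and ∂z/∂y = −n_y/n_z = −0.49889.
Gradient magnitude |∇z| = √(a² + b²) = √(1.84932 + 0.24889) = 1.44852.
True dip = arctan(1.44852) = 55.38°, dipping toward WNW (azimuth ≈ 290°).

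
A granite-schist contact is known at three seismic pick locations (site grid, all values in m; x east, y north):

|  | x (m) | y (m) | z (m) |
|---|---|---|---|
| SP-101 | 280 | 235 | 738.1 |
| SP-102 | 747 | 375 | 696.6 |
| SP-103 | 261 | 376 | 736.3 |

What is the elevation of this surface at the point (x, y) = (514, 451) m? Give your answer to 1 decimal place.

Two edge vectors: SP-101→SP-102 = (467, 140, -41.5), SP-101→SP-103 = (-19, 141, -1.8).
Normal n = (SP-101→SP-102) × (SP-101→SP-103) = (5599.5, 1629.1, 68507).
So ∂z/∂x = −n_x/n_z = −0.08174 and ∂z/∂y = −n_y/n_z = −0.02378.
Intercept c from SP-101: 738.1 + 22.89 + 5.59 = 766.57.
At (514, 451): z = −42.0 − 10.7 + 766.57 = 713.8 m.

713.8 m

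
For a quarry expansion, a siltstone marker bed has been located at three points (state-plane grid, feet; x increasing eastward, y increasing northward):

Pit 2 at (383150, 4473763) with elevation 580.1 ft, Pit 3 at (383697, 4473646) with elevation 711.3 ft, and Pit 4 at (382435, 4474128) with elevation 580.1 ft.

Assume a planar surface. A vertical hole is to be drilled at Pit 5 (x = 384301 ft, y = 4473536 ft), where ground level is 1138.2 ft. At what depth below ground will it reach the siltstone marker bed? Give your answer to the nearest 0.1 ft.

266.5 ft

Two edge vectors: Pit 2→Pit 3 = (547, -117, 131.2), Pit 2→Pit 4 = (-715, 365, 0).
Normal n = (Pit 2→Pit 3) × (Pit 2→Pit 4) = (-47888, -93808, 116000).
So ∂z/∂x = −n_x/n_z = 0.412827586 and ∂z/∂y = −n_y/n_z = 0.808689655.
Intercept c from Pit 2: 580.1 − 158174.89 − 3617885.86 = −3775480.65.
At (384301, 4473536): z_contact = 158650.05 + 3617702.29 − 3775480.65 = 871.69 ft.
Depth below ground = 1138.2 − 871.69 = 266.5 ft.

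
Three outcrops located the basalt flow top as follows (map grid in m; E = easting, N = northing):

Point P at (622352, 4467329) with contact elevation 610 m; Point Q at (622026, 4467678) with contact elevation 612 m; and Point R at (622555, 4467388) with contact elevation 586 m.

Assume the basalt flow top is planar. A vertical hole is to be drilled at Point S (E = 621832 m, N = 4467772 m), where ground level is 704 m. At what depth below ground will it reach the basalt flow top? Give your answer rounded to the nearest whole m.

81 m

Let the plane be z = a·E + b·N + c.
Point Q−Point P: −326a + 349b = 2;  Point R−Point P: 203a + 59b = −24.
Solving gives a = −0.09429291, b = −0.08234811.
Then c = 610 − a·622352 − b·4467329 = 427169.48.
At (621832, 4467772): z_contact = −58634.4 − 367912.6 + 427169.48 = 622.6 m.
Depth below ground = 704 − 622.6 = 81 m.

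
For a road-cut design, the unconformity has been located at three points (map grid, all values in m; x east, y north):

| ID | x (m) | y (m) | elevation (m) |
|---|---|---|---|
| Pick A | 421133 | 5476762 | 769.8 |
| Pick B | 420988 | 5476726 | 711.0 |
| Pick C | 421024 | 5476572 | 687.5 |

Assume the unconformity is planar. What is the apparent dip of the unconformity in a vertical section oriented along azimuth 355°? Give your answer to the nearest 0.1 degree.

11.5°

Two edge vectors: Pick A→Pick B = (-145, -36, -58.8), Pick A→Pick C = (-109, -190, -82.3).
Normal n = (Pick A→Pick B) × (Pick A→Pick C) = (-8209.2, -5524.3, 23626).
So ∂z/∂x = −n_x/n_z = 0.34746 and ∂z/∂y = −n_y/n_z = 0.23382.
Unit vector along 355° is (sin 355°, cos 355°) = (-0.0872, 0.9962).
Slope in that direction = a·(-0.0872) + b·(0.9962) = 0.20265.
Apparent dip = arctan|0.20265| = 11.5° (true dip is 22.7°, so apparent ≤ true as expected).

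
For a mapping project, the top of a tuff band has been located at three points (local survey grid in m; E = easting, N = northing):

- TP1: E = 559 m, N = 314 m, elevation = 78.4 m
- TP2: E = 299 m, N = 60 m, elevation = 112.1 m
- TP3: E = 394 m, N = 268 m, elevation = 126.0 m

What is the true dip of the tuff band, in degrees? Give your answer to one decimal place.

Two edge vectors: TP1→TP2 = (-260, -254, 33.7), TP1→TP3 = (-165, -46, 47.6).
Normal n = (TP1→TP2) × (TP1→TP3) = (-10540.2, 6815.5, -29950).
So ∂z/∂E = −n_x/n_z = −0.35193 and ∂z/∂N = −n_y/n_z = 0.22756.
Gradient magnitude |∇z| = √(a² + b²) = √(0.12385 + 0.05178) = 0.41909.
True dip = arctan(0.41909) = 22.7°, dipping toward ESE (azimuth ≈ 123°).

22.7°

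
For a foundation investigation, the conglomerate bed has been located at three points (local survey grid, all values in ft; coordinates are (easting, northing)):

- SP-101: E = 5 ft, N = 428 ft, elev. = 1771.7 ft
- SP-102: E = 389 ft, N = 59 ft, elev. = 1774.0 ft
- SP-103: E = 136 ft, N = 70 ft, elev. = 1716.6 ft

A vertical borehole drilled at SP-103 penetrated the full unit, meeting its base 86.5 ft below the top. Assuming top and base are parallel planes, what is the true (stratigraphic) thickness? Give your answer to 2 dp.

81.94 ft

Let the plane be z = a·E + b·N + c.
SP-102−SP-101: 384a − 369b = 2.3;  SP-103−SP-101: 131a − 358b = −55.1.
Solving gives a = 0.23735, b = 0.24076.
|∇z| = √(a²+b²) = 0.33808, so dip δ = arctan(0.33808) = 18.68°.
True thickness = vertical thickness × cos δ = 86.5 × cos 18.68° = 81.94 ft.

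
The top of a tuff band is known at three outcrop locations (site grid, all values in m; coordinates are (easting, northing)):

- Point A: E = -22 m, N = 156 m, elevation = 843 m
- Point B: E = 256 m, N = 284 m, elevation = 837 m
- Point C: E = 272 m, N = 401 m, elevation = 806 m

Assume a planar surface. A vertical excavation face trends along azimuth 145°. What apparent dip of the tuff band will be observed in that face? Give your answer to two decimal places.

16.20°

Two edge vectors: Point A→Point B = (278, 128, -6), Point A→Point C = (294, 245, -37).
Normal n = (Point A→Point B) × (Point A→Point C) = (-3266, 8522, 30478).
So ∂z/∂E = −n_x/n_z = 0.10716 and ∂z/∂N = −n_y/n_z = −0.27961.
Unit vector along 145° is (sin 145°, cos 145°) = (0.5736, -0.8192).
Slope in that direction = a·(0.5736) + b·(-0.8192) = 0.29051.
Apparent dip = arctan|0.29051| = 16.20° (true dip is 16.7°, so apparent ≤ true as expected).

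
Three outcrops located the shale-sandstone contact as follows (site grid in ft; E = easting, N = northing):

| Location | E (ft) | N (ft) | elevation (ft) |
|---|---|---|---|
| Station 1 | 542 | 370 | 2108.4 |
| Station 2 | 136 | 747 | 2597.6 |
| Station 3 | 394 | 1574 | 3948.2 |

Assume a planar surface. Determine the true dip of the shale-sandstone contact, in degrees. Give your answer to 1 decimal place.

Let the plane be z = a·E + b·N + c.
Station 2−Station 1: −406a + 377b = 489.2;  Station 3−Station 1: −148a + 1204b = 1839.8.
Solving gives a = 0.24157, b = 1.55777.
Gradient magnitude |∇z| = √(a² + b²) = √(0.05836 + 2.42664) = 1.57639.
True dip = arctan(1.57639) = 57.6°, dipping toward S (azimuth ≈ 189°).

57.6°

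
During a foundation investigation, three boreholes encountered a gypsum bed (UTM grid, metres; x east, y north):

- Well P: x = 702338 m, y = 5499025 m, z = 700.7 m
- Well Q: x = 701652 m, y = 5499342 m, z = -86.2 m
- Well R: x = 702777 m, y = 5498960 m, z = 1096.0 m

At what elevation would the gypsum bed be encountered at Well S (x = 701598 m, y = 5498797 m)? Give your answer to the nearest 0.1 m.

299.5 m

Let the plane be z = a·x + b·y + c.
Well Q−Well P: −686a + 317b = −786.9;  Well R−Well P: 439a − 65b = 395.3.
Solving gives a = 0.784173073, b = −0.785354171.
Then c = 700.7 − a·702338 − b·5499025 = 3768628.37.
At (701598, 5498797): z = 550174.3 − 4318503.2 + 3768628.37 = 299.5 m.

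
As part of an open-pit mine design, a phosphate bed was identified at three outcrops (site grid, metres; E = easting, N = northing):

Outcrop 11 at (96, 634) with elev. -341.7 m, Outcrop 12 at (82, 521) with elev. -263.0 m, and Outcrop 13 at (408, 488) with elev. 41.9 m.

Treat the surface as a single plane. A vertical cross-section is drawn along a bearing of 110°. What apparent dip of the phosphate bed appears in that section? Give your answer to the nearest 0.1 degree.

47.1°

Let the plane be z = a·E + b·N + c.
Outcrop 12−Outcrop 11: −14a − 113b = 78.7;  Outcrop 13−Outcrop 11: 312a − 146b = 383.6.
Solving gives a = 0.85406, b = −0.80227.
Unit vector along 110° is (sin 110°, cos 110°) = (0.9397, -0.3420).
Slope in that direction = a·(0.9397) + b·(-0.3420) = 1.07695.
Apparent dip = arctan|1.07695| = 47.1° (true dip is 49.5°, so apparent ≤ true as expected).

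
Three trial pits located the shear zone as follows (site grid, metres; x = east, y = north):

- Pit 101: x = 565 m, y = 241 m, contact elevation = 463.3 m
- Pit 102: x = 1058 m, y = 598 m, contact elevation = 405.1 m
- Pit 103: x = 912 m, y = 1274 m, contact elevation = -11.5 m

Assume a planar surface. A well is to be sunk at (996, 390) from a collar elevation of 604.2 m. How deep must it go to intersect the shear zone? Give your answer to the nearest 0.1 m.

101.3 m

Let the plane be z = a·x + b·y + c.
Pit 102−Pit 101: 493a + 357b = −58.2;  Pit 103−Pit 101: 347a + 1033b = −474.8.
Solving gives a = 0.283824, b = −0.554973.
Then c = 463.3 − a·565 − b·241 = 436.69.
At (996, 390): z_contact = 282.69 − 216.44 + 436.69 = 502.94 m.
Depth below ground = 604.2 − 502.94 = 101.3 m.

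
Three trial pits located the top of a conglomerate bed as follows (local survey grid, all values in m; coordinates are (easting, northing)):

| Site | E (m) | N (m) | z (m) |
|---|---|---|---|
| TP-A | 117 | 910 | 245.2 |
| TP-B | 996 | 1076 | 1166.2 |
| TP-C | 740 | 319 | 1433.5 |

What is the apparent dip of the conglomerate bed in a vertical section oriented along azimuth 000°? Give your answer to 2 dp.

Two edge vectors: TP-A→TP-B = (879, 166, 921), TP-A→TP-C = (623, -591, 1188.3).
Normal n = (TP-A→TP-B) × (TP-A→TP-C) = (741568.8, -470732.7, -622907).
So ∂z/∂E = −n_x/n_z = 1.19050 and ∂z/∂N = −n_y/n_z = −0.75570.
Unit vector along 000° is (sin 0°, cos 0°) = (0.0000, 1.0000).
Slope in that direction = a·(0.0000) + b·(1.0000) = −0.75570.
Apparent dip = arctan|0.75570| = 37.08° (true dip is 54.7°, so apparent ≤ true as expected).

37.08°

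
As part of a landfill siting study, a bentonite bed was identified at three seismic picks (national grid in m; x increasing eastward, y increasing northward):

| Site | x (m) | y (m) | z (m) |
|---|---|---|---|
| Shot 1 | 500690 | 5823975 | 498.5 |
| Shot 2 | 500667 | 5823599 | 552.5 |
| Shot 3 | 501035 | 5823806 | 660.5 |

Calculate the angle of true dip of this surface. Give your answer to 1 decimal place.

Two edge vectors: Shot 1→Shot 2 = (-23, -376, 54), Shot 1→Shot 3 = (345, -169, 162).
Normal n = (Shot 1→Shot 2) × (Shot 1→Shot 3) = (-51786, 22356, 133607).
So ∂z/∂x = −n_x/n_z = 0.38760 and ∂z/∂y = −n_y/n_z = −0.16733.
Gradient magnitude |∇z| = √(a² + b²) = √(0.15023 + 0.02800) = 0.42217.
True dip = arctan(0.42217) = 22.9°, dipping toward WNW (azimuth ≈ 293°).

22.9°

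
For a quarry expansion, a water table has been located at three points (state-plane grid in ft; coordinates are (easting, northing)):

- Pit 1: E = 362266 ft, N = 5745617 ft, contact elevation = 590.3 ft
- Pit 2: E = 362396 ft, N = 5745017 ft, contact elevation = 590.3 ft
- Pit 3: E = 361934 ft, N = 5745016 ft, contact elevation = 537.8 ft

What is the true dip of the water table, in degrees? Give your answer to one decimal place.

6.6°

Two edge vectors: Pit 1→Pit 2 = (130, -600, 0), Pit 1→Pit 3 = (-332, -601, -52.5).
Normal n = (Pit 1→Pit 2) × (Pit 1→Pit 3) = (31500, 6825, -277330).
So ∂z/∂E = −n_x/n_z = 0.11358 and ∂z/∂N = −n_y/n_z = 0.02461.
Gradient magnitude |∇z| = √(a² + b²) = √(0.01290 + 0.00061) = 0.11622.
True dip = arctan(0.11622) = 6.6°, dipping toward WSW (azimuth ≈ 258°).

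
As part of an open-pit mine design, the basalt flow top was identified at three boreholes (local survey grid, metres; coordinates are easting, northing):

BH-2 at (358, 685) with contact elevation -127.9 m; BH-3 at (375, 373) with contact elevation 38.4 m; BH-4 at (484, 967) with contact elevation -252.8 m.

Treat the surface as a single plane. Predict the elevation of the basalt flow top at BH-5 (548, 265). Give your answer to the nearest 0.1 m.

126.0 m

Two edge vectors: BH-2→BH-3 = (17, -312, 166.3), BH-2→BH-4 = (126, 282, -124.9).
Normal n = (BH-2→BH-3) × (BH-2→BH-4) = (-7927.8, 23077.1, 44106).
So ∂z/∂easting = −n_x/n_z = 0.17974 and ∂z/∂northing = −n_y/n_z = −0.52322.
Intercept c from BH-2: -127.9 − 64.35 + 358.41 = 166.16.
At (548, 265): z = 98.5 − 138.7 + 166.16 = 126.0 m.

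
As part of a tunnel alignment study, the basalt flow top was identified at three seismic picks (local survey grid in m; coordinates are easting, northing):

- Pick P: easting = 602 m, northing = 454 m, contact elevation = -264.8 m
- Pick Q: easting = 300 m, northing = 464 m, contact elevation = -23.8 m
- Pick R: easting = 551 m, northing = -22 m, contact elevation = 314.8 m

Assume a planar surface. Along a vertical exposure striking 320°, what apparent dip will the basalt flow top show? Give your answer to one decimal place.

Let the plane be z = a·easting + b·northing + c.
Pick Q−Pick P: −302a + 10b = 241;  Pick R−Pick P: −51a − 476b = 579.6.
Solving gives a = −0.83537, b = −1.12814.
Unit vector along 320° is (sin 320°, cos 320°) = (-0.6428, 0.7660).
Slope in that direction = a·(-0.6428) + b·(0.7660) = −0.32724.
Apparent dip = arctan|0.32724| = 18.1° (true dip is 54.5°, so apparent ≤ true as expected).

18.1°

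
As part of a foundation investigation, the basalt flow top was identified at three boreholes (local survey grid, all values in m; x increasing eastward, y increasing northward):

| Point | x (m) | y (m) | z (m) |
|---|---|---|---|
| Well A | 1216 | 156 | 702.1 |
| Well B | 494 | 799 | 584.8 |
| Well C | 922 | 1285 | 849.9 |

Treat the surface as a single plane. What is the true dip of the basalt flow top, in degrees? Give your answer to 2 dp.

23.15°

Let the plane be z = a·x + b·y + c.
Well B−Well A: −722a + 643b = −117.3;  Well C−Well A: −294a + 1129b = 147.8.
Solving gives a = 0.36331, b = 0.22552.
Gradient magnitude |∇z| = √(a² + b²) = √(0.13199 + 0.05086) = 0.42761.
True dip = arctan(0.42761) = 23.15°, dipping toward WSW (azimuth ≈ 238°).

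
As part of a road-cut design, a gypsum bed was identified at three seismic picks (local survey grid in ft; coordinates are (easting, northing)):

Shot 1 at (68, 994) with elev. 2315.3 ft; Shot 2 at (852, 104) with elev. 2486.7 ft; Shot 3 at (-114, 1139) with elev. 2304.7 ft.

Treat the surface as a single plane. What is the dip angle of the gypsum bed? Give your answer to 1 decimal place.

29.7°

Let the plane be z = a·E + b·N + c.
Shot 2−Shot 1: 784a − 890b = 171.4;  Shot 3−Shot 1: −182a + 145b = −10.6.
Solving gives a = −0.31923, b = −0.47380.
Gradient magnitude |∇z| = √(a² + b²) = √(0.10191 + 0.22448) = 0.57131.
True dip = arctan(0.57131) = 29.7°, dipping toward NE (azimuth ≈ 034°).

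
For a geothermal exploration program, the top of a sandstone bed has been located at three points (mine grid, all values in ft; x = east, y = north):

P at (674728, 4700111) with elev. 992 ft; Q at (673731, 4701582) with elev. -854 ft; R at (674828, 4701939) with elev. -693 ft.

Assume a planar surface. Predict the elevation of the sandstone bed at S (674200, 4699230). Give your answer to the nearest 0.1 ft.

1585.8 ft

Two edge vectors: P→Q = (-997, 1471, -1846), P→R = (100, 1828, -1685).
Normal n = (P→Q) × (P→R) = (895853, -1864545, -1969616).
So ∂z/∂x = −n_x/n_z = 0.454836374 and ∂z/∂y = −n_y/n_z = −0.946654069.
Intercept c from P: 992 − 306890.84 + 4449379.20 = 4143480.36.
At (674200, 4699230): z = 306650.7 − 4448545.2 + 4143480.36 = 1585.8 ft.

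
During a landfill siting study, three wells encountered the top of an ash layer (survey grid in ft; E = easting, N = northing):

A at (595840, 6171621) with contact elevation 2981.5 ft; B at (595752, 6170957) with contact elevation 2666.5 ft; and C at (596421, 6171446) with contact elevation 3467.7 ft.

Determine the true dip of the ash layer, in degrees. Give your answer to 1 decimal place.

Let the plane be z = a·E + b·N + c.
B−A: −88a − 664b = −315;  C−A: 581a − 175b = 486.2.
Solving gives a = 0.94212, b = 0.34954.
Gradient magnitude |∇z| = √(a² + b²) = √(0.88758 + 0.12218) = 1.00487.
True dip = arctan(1.00487) = 45.1°, dipping toward WSW (azimuth ≈ 250°).

45.1°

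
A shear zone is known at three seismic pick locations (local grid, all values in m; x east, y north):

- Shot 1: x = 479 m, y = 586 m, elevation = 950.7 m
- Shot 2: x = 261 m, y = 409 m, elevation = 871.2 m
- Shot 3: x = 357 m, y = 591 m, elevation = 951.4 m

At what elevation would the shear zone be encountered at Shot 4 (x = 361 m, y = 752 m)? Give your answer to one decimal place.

1021.4 m

Two edge vectors: Shot 1→Shot 2 = (-218, -177, -79.5), Shot 1→Shot 3 = (-122, 5, 0.7).
Normal n = (Shot 1→Shot 2) × (Shot 1→Shot 3) = (273.6, 9851.6, -22684).
So ∂z/∂x = −n_x/n_z = 0.01206 and ∂z/∂y = −n_y/n_z = 0.43430.
Intercept c from Shot 1: 950.7 − 5.78 − 254.50 = 690.42.
At (361, 752): z = 4.4 + 326.6 + 690.42 = 1021.4 m.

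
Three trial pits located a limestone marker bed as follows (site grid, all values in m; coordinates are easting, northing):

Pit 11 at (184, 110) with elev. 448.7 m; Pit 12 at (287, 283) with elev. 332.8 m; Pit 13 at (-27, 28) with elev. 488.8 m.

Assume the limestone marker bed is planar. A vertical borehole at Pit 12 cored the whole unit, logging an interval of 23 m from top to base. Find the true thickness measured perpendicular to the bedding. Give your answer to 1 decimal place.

18.6 m

Two edge vectors: Pit 11→Pit 12 = (103, 173, -115.9), Pit 11→Pit 13 = (-211, -82, 40.1).
Normal n = (Pit 11→Pit 12) × (Pit 11→Pit 13) = (-2566.5, 20324.6, 28057).
So ∂z/∂easting = −n_x/n_z = 0.09147 and ∂z/∂northing = −n_y/n_z = −0.72440.
|∇z| = √(a²+b²) = 0.73016, so dip δ = arctan(0.73016) = 36.14°.
True thickness = vertical thickness × cos δ = 23 × cos 36.14° = 18.6 m.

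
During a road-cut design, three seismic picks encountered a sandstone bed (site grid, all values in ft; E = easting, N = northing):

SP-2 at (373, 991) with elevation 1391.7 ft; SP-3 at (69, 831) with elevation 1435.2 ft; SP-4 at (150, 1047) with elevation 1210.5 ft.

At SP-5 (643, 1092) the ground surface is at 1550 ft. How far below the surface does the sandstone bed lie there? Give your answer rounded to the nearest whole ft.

146 ft

Two edge vectors: SP-2→SP-3 = (-304, -160, 43.5), SP-2→SP-4 = (-223, 56, -181.2).
Normal n = (SP-2→SP-3) × (SP-2→SP-4) = (26556, -64785.3, -52704).
So ∂z/∂E = −n_x/n_z = 0.50387 and ∂z/∂N = −n_y/n_z = −1.22923.
Intercept c from SP-2: 1391.7 − 187.94 + 1218.17 = 2421.92.
At (643, 1092): z_contact = 324.0 − 1342.3 + 2421.92 = 1403.6 ft.
Depth below ground = 1550 − 1403.6 = 146 ft.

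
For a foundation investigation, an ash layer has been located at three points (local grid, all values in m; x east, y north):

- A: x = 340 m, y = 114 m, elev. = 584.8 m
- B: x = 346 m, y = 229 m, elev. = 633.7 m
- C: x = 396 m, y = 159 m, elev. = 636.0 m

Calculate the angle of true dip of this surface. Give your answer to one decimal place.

Two edge vectors: A→B = (6, 115, 48.9), A→C = (56, 45, 51.2).
Normal n = (A→B) × (A→C) = (3687.5, 2431.2, -6170).
So ∂z/∂x = −n_x/n_z = 0.59765 and ∂z/∂y = −n_y/n_z = 0.39404.
Gradient magnitude |∇z| = √(a² + b²) = √(0.35719 + 0.15526) = 0.71586.
True dip = arctan(0.71586) = 35.6°, dipping toward WSW (azimuth ≈ 237°).

35.6°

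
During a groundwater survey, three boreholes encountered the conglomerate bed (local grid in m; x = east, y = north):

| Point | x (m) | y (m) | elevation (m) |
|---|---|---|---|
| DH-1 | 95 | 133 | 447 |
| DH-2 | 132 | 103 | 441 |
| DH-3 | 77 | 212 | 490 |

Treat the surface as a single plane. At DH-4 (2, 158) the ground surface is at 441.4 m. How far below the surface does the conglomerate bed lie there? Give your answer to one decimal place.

10.7 m

Let the plane be z = a·x + b·y + c.
DH-2−DH-1: 37a − 30b = −6;  DH-3−DH-1: −18a + 79b = 43.
Solving gives a = 0.34243, b = 0.62232.
Then c = 447 − a·95 − b·133 = 331.70.
At (2, 158): z_contact = 0.68 + 98.33 + 331.70 = 430.71 m.
Depth below ground = 441.4 − 430.71 = 10.7 m.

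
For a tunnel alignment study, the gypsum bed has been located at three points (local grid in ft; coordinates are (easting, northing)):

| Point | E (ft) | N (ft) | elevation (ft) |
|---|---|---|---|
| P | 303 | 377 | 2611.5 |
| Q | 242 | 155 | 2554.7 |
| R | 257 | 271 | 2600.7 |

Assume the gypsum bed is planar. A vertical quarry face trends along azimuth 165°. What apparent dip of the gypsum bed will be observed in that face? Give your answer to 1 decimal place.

Two edge vectors: P→Q = (-61, -222, -56.8), P→R = (-46, -106, -10.8).
Normal n = (P→Q) × (P→R) = (-3623.2, 1954, -3746).
So ∂z/∂E = −n_x/n_z = −0.96722 and ∂z/∂N = −n_y/n_z = 0.52162.
Unit vector along 165° is (sin 165°, cos 165°) = (0.2588, -0.9659).
Slope in that direction = a·(0.2588) + b·(-0.9659) = −0.75418.
Apparent dip = arctan|0.75418| = 37.0° (true dip is 47.7°, so apparent ≤ true as expected).

37.0°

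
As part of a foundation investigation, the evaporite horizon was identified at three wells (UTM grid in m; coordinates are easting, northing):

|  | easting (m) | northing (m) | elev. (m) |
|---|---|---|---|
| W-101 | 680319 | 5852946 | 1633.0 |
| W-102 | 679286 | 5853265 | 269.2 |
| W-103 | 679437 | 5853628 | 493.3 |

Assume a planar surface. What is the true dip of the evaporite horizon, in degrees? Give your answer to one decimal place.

53.3°

Let the plane be z = a·easting + b·northing + c.
W-102−W-101: −1033a + 319b = −1363.8;  W-103−W-101: −882a + 682b = −1139.7.
Solving gives a = 1.33889, b = 0.06041.
Gradient magnitude |∇z| = √(a² + b²) = √(1.79262 + 0.00365) = 1.34025.
True dip = arctan(1.34025) = 53.3°, dipping toward W (azimuth ≈ 267°).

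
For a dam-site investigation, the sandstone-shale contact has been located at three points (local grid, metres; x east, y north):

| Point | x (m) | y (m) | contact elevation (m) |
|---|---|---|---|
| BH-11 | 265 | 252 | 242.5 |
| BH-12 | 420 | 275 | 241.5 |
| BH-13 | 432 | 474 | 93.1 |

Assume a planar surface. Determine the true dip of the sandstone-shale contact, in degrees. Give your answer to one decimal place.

37.2°

Two edge vectors: BH-11→BH-12 = (155, 23, -1), BH-11→BH-13 = (167, 222, -149.4).
Normal n = (BH-11→BH-12) × (BH-11→BH-13) = (-3214.2, 22990, 30569).
So ∂z/∂x = −n_x/n_z = 0.10515 and ∂z/∂y = −n_y/n_z = −0.75207.
Gradient magnitude |∇z| = √(a² + b²) = √(0.01106 + 0.56561) = 0.75938.
True dip = arctan(0.75938) = 37.2°, dipping toward N (azimuth ≈ 352°).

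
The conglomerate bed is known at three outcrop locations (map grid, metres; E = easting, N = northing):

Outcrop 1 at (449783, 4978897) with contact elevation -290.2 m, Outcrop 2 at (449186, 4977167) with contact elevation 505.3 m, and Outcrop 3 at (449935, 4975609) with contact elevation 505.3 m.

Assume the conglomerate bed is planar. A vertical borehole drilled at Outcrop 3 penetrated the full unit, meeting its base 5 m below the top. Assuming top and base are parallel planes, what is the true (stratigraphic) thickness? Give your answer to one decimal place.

4.3 m

Let the plane be z = a·E + b·N + c.
Outcrop 2−Outcrop 1: −597a − 1730b = 795.5;  Outcrop 3−Outcrop 1: 152a − 3288b = 795.5.
Solving gives a = −0.55680, b = −0.26768.
|∇z| = √(a²+b²) = 0.61781, so dip δ = arctan(0.61781) = 31.71°.
True thickness = vertical thickness × cos δ = 5 × cos 31.71° = 4.3 m.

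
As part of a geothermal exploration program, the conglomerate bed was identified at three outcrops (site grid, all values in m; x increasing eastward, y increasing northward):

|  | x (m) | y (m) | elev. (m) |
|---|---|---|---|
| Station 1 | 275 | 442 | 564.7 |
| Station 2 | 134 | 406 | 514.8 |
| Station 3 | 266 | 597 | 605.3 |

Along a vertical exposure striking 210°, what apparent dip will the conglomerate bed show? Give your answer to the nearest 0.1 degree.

Two edge vectors: Station 1→Station 2 = (-141, -36, -49.9), Station 1→Station 3 = (-9, 155, 40.6).
Normal n = (Station 1→Station 2) × (Station 1→Station 3) = (6272.9, 6173.7, -22179).
So ∂z/∂x = −n_x/n_z = 0.28283 and ∂z/∂y = −n_y/n_z = 0.27836.
Unit vector along 210° is (sin 210°, cos 210°) = (-0.5000, -0.8660).
Slope in that direction = a·(-0.5000) + b·(-0.8660) = −0.38248.
Apparent dip = arctan|0.38248| = 20.9° (true dip is 21.6°, so apparent ≤ true as expected).

20.9°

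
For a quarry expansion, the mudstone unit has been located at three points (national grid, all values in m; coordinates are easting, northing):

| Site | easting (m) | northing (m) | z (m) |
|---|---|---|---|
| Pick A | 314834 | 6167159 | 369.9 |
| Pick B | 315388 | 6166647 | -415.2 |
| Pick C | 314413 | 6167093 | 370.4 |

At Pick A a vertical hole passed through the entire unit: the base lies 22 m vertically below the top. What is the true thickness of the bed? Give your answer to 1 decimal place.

Let the plane be z = a·easting + b·northing + c.
Pick B−Pick A: 554a − 512b = −785.1;  Pick C−Pick A: −421a − 66b = 0.5.
Solving gives a = −0.20654, b = 1.30991.
|∇z| = √(a²+b²) = 1.32610, so dip δ = arctan(1.32610) = 52.98°.
True thickness = vertical thickness × cos δ = 22 × cos 52.98° = 13.2 m.

13.2 m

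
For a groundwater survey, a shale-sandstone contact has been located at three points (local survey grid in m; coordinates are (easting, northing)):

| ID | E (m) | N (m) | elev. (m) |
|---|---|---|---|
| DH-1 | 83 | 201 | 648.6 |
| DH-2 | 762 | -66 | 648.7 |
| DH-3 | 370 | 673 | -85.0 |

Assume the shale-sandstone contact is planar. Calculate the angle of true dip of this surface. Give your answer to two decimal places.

Two edge vectors: DH-1→DH-2 = (679, -267, 0.1), DH-1→DH-3 = (287, 472, -733.6).
Normal n = (DH-1→DH-2) × (DH-1→DH-3) = (195824, 498143.1, 397117).
So ∂z/∂E = −n_x/n_z = −0.49311 and ∂z/∂N = −n_y/n_z = −1.25440.
Gradient magnitude |∇z| = √(a² + b²) = √(0.24316 + 1.57352) = 1.34784.
True dip = arctan(1.34784) = 53.43°, dipping toward NNE (azimuth ≈ 021°).

53.43°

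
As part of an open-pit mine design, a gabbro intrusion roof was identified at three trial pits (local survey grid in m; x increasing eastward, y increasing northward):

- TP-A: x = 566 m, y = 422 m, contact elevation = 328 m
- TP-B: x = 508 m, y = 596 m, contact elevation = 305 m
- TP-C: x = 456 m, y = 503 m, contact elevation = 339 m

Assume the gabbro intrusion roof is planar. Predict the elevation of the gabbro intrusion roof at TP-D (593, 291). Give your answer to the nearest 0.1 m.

349.7 m

Let the plane be z = a·x + b·y + c.
TP-B−TP-A: −58a + 174b = −23;  TP-C−TP-A: −110a + 81b = 11.
Solving gives a = −0.26153, b = −0.21936.
Then c = 328 − a·566 − b·422 = 568.60.
At (593, 291): z = −155.1 − 63.8 + 568.60 = 349.7 m.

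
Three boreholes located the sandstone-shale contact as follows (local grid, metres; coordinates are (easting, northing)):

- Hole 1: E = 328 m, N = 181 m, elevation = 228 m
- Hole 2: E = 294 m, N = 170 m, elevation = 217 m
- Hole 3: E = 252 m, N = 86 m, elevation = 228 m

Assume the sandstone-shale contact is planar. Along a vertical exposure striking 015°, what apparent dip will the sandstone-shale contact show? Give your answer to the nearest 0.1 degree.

12.6°

Two edge vectors: Hole 1→Hole 2 = (-34, -11, -11), Hole 1→Hole 3 = (-76, -95, 0).
Normal n = (Hole 1→Hole 2) × (Hole 1→Hole 3) = (-1045, 836, 2394).
So ∂z/∂E = −n_x/n_z = 0.43651 and ∂z/∂N = −n_y/n_z = −0.34921.
Unit vector along 015° is (sin 15°, cos 15°) = (0.2588, 0.9659).
Slope in that direction = a·(0.2588) + b·(0.9659) = −0.22433.
Apparent dip = arctan|0.22433| = 12.6° (true dip is 29.2°, so apparent ≤ true as expected).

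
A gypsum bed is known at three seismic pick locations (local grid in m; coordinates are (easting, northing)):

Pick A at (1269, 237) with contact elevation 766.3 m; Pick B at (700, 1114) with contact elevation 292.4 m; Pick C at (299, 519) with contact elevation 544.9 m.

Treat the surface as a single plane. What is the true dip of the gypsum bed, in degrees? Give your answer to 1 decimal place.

Two edge vectors: Pick A→Pick B = (-569, 877, -473.9), Pick A→Pick C = (-970, 282, -221.4).
Normal n = (Pick A→Pick B) × (Pick A→Pick C) = (-60528, 333706.4, 690232).
So ∂z/∂E = −n_x/n_z = 0.08769 and ∂z/∂N = −n_y/n_z = −0.48347.
Gradient magnitude |∇z| = √(a² + b²) = √(0.00769 + 0.23374) = 0.49136.
True dip = arctan(0.49136) = 26.2°, dipping toward N (azimuth ≈ 350°).

26.2°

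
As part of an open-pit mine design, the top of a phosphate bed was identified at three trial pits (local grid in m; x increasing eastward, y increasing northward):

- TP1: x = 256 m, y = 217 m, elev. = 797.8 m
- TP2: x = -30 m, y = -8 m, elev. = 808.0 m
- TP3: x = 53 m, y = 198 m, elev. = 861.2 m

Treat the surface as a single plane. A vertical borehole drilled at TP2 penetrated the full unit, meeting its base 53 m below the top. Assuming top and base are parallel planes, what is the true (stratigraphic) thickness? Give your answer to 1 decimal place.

Let the plane be z = a·x + b·y + c.
TP2−TP1: −286a − 225b = 10.2;  TP3−TP1: −203a − 19b = 63.4.
Solving gives a = −0.34967, b = 0.39914.
|∇z| = √(a²+b²) = 0.53065, so dip δ = arctan(0.53065) = 27.95°.
True thickness = vertical thickness × cos δ = 53 × cos 27.95° = 46.8 m.

46.8 m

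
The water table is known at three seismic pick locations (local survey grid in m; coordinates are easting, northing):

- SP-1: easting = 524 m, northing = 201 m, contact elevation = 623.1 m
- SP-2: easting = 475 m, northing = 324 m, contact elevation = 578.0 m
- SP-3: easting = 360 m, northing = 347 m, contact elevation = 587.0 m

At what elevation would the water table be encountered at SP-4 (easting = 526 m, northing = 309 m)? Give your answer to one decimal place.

Two edge vectors: SP-1→SP-2 = (-49, 123, -45.1), SP-1→SP-3 = (-164, 146, -36.1).
Normal n = (SP-1→SP-2) × (SP-1→SP-3) = (2144.3, 5627.5, 13018).
So ∂z/∂easting = −n_x/n_z = −0.16472 and ∂z/∂northing = −n_y/n_z = −0.43229.
Intercept c from SP-1: 623.1 + 86.31 + 86.89 = 796.30.
At (526, 309): z = −86.6 − 133.6 + 796.30 = 576.1 m.

576.1 m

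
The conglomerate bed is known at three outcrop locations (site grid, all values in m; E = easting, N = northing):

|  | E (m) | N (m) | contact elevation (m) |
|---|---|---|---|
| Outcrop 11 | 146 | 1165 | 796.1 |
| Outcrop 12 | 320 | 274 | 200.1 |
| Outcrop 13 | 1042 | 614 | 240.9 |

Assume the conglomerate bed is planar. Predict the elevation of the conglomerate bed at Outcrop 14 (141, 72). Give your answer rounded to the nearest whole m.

117 m

Two edge vectors: Outcrop 11→Outcrop 12 = (174, -891, -596), Outcrop 11→Outcrop 13 = (896, -551, -555.2).
Normal n = (Outcrop 11→Outcrop 12) × (Outcrop 11→Outcrop 13) = (166287.2, -437411.2, 702462).
So ∂z/∂E = −n_x/n_z = −0.23672 and ∂z/∂N = −n_y/n_z = 0.62268.
Intercept c from Outcrop 11: 796.1 + 34.56 − 725.43 = 105.24.
At (141, 72): z = −33.4 + 44.8 + 105.24 = 116.7 m.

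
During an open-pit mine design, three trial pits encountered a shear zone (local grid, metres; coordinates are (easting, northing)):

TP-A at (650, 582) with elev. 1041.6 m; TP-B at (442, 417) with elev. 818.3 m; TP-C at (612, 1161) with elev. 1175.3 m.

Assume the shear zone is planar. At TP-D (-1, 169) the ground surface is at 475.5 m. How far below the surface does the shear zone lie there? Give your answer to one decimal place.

Two edge vectors: TP-A→TP-B = (-208, -165, -223.3), TP-A→TP-C = (-38, 579, 133.7).
Normal n = (TP-A→TP-B) × (TP-A→TP-C) = (107230.2, 36295, -126702).
So ∂z/∂E = −n_x/n_z = 0.846318 and ∂z/∂N = −n_y/n_z = 0.286460.
Intercept c from TP-A: 1041.6 − 550.11 − 166.72 = 324.77.
At (-1, 169): z_contact = −0.85 + 48.41 + 324.77 = 372.34 m.
Depth below ground = 475.5 − 372.34 = 103.2 m.

103.2 m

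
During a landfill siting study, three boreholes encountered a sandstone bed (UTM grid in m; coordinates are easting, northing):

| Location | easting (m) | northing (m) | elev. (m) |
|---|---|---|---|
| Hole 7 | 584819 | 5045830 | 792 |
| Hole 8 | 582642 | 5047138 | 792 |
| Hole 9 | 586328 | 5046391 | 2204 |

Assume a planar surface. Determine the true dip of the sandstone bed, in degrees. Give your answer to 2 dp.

48.30°

Let the plane be z = a·easting + b·northing + c.
Hole 8−Hole 7: −2177a + 1308b = 0;  Hole 9−Hole 7: 1509a + 561b = 1412.
Solving gives a = 0.57805, b = 0.96208.
Gradient magnitude |∇z| = √(a² + b²) = √(0.33414 + 0.92561) = 1.12238.
True dip = arctan(1.12238) = 48.30°, dipping toward SSW (azimuth ≈ 211°).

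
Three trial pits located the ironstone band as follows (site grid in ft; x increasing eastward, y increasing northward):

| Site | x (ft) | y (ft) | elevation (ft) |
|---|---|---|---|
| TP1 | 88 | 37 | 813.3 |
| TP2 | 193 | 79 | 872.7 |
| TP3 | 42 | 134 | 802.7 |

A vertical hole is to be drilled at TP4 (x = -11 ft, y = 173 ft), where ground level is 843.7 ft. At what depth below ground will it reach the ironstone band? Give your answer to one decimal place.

62.9 ft

Let the plane be z = a·x + b·y + c.
TP2−TP1: 105a + 42b = 59.4;  TP3−TP1: −46a + 97b = −10.6.
Solving gives a = 0.51226, b = 0.13365.
Then c = 813.3 − a·88 − b·37 = 763.28.
At (-11, 173): z_contact = −5.63 + 23.12 + 763.28 = 780.76 ft.
Depth below ground = 843.7 − 780.76 = 62.9 ft.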